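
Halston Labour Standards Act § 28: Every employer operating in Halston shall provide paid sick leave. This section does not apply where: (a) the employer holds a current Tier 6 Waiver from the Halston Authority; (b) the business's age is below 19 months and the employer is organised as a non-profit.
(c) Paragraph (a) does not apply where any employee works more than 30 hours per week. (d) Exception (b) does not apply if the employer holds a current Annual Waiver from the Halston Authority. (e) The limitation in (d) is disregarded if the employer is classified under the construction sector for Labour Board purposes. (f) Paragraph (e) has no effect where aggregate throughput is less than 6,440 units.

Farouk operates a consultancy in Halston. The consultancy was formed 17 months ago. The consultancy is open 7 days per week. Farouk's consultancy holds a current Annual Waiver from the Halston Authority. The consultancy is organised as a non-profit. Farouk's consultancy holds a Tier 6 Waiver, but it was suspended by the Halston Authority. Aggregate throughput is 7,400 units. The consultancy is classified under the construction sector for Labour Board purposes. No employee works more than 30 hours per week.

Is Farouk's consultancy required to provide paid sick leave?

No — exception (b) applies; Farouk's consultancy is not required to provide paid sick leave.

Exception (a) requires that the employer holds a current Tier 6 Waiver from the Halston Authority; but the Tier 6 Waiver is not current, so (a) is unavailable.
Exception (b): the business's age is 17 months, below the 19 months limit; the employer is a non-profit — every condition holds. As to paragraphs (d)–(f): (d) would limit (b) — a current Annual Waiver is held — but (e) sets (d) aside: (e) operates against (d): the consultancy is classified under the construction sector. (f), which would lift (e), does not operate here — aggregate throughput is 7,400 units, not less than 6,440 units. (b) remains available.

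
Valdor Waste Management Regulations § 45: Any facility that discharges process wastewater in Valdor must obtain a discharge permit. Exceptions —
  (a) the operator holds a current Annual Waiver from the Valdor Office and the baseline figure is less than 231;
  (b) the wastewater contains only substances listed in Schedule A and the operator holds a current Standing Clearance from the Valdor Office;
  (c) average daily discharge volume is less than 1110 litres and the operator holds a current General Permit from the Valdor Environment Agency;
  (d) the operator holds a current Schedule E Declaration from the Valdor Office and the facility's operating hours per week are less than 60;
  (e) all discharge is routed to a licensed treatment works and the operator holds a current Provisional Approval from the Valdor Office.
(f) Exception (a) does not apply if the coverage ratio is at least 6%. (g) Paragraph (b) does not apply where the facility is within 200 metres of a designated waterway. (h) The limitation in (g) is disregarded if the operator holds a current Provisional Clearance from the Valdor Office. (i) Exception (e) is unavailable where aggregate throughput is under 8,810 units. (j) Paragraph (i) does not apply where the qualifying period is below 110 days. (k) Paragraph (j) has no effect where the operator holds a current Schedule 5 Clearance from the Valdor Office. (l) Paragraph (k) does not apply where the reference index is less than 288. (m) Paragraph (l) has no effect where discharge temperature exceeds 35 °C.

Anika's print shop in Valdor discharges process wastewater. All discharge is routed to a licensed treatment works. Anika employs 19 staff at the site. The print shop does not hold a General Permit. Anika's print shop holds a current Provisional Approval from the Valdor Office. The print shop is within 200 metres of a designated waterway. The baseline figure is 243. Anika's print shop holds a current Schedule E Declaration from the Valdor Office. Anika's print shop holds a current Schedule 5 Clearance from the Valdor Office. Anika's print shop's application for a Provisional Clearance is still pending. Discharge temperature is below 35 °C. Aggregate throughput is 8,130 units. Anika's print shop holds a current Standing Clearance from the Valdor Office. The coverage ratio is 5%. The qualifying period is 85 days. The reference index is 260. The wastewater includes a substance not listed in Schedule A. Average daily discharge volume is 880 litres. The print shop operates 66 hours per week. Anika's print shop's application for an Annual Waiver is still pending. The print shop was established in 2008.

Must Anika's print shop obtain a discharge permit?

Exception (a) does not apply: no current Annual Waiver is held.
Exception (b) does not apply: the wastewater includes a non-Schedule-A substance.
Exception (c) fails — no General Permit is held.
Exception (d) fails — the facility's operating hours per week are 66, not less than 60.
Exception (e) is satisfied on its face — discharge is routed to a licensed treatment works; a current Provisional Approval is held. Applying paragraphs (i)–(m): (i) would limit (e) — aggregate throughput is 8,130 units, under the 8,810 units limit — but (j) sets (i) aside: (j) applies — the qualifying period is 85 days, below the 110 days limit. (k) would limit (j) — a current Schedule 5 Clearance is held — but (l) sets (k) aside: (l) operates against (k): the reference index is 260, less than the 288 limit. (m), which would lift (l), is inapplicable — discharge temperature is below 35 °C. So (e) applies.

No — exception (e) applies; Anika's print shop is not required to obtain a discharge permit.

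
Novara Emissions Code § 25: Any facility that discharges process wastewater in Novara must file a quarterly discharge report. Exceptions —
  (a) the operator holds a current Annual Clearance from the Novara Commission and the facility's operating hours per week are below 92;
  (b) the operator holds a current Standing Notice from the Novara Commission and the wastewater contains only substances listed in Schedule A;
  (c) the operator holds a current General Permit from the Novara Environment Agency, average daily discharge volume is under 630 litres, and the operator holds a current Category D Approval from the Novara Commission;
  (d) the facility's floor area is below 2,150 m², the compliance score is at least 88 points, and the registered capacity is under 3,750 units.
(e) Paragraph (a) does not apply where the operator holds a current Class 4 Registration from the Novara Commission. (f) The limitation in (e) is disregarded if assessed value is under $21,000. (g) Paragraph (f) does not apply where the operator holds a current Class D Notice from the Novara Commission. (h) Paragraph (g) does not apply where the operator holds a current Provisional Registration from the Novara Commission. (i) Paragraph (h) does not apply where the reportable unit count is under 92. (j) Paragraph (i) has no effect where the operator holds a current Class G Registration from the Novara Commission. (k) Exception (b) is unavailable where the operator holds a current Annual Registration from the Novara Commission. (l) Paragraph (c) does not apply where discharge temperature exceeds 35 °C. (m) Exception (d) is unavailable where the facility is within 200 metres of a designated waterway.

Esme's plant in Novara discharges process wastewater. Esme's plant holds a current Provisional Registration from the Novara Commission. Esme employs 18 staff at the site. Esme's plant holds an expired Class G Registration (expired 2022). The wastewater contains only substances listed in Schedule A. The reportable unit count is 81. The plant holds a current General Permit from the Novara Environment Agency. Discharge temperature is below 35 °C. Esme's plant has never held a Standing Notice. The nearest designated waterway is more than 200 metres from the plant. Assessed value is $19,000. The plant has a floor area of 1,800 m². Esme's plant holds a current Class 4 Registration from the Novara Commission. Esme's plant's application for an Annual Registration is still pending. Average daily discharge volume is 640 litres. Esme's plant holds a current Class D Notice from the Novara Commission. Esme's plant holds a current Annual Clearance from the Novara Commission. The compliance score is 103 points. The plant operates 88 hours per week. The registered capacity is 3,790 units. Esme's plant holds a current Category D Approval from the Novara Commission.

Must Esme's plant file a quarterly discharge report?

Exception (a): a current Annual Clearance is held; the facility's operating hours per week are 88, below the 92 limit — every condition holds. But applying paragraphs (e)–(j): (e) applies — a current Class 4 Registration is held. (f) would limit (e) — assessed value is $19,000, under the $21,000 limit — but (g) sets (f) aside: (g) operates against (f): a current Class D Notice is held. (h) operates (a current Provisional Registration is held), but is itself disapplied by (i): (i) is triggered — the reportable unit count is 81, under the 92 limit. (j) is not engaged (there is no Class G Registration in force), so (i) stands. Exception (a) does not apply.
Exception (b) does not apply: there is no Standing Notice in force.
Exception (c) fails — average daily discharge volume is 640 litres, not under 630 litres.
Exception (d) does not apply: the registered capacity is 3,790 units, not under 3,750 units.
No exception displaces § 25.

Yes — Esme's plant must file a quarterly discharge report.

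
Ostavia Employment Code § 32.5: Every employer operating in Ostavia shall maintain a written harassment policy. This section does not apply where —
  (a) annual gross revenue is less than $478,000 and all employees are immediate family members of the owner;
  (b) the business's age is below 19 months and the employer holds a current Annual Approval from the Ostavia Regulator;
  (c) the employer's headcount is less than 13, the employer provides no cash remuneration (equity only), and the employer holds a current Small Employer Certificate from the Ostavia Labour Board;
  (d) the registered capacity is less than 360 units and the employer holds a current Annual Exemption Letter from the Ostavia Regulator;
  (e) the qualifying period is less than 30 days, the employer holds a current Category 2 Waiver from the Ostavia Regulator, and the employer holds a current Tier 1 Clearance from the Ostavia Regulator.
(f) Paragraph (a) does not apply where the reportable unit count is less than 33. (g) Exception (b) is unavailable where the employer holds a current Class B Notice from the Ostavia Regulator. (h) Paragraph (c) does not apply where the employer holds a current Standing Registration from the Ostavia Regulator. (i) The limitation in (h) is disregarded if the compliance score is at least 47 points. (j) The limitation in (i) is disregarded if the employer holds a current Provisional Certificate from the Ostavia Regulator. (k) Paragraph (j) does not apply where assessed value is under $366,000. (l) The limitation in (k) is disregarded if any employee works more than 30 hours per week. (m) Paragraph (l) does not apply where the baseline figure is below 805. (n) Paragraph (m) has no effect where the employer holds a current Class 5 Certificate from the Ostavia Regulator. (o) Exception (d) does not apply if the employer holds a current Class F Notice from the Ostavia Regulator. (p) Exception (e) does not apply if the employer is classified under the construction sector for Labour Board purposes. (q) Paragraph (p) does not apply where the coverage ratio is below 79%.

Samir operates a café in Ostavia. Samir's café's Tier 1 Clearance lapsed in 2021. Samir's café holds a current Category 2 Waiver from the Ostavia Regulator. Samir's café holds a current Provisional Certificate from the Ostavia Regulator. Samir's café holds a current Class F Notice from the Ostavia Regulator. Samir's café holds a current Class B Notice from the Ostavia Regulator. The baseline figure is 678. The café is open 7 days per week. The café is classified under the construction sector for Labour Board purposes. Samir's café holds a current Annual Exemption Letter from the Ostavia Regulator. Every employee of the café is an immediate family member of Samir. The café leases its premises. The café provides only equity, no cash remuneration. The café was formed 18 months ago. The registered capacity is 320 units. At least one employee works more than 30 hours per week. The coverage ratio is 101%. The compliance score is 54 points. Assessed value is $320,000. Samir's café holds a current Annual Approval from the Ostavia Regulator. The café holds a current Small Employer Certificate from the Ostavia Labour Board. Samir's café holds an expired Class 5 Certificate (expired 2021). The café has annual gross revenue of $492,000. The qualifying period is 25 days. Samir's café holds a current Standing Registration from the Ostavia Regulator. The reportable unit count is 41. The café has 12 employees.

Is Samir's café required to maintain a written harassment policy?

Exception (a) fails — annual gross revenue is $492,000, not less than $478,000.
All of (b)'s requirements are met (the business's age is 18 months, below the 19 months limit; a current Annual Approval is held). Turning to paragraph (g): (g) operates against (b): a current Class B Notice is held. So (b) is unavailable.
All of (c)'s requirements are met (the employer's headcount is 12, less than the 13 limit; remuneration is equity-only; a current Small Employer Certificate is held). Under paragraphs (h)–(n): (h) would limit (c) — a current Standing Registration is held — but (i) sets (h) aside: (i) operates against (h): the compliance score is 54 points, meeting the 47 points threshold. (j) is triggered (a current Provisional Certificate is held), but is overridden by (k): (k) operates against (j): assessed value is $320,000, under the $366,000 limit. (l) would limit (k) — at least one employee exceeds 30 hours/week — but (m) sets (l) aside: (m) operates against (l): the baseline figure is 678, below the 805 limit. (n) is not triggered (no current Class 5 Certificate is held), so (m) stands. (c) remains available.
Exception (d) is satisfied on its face — the registered capacity is 320 units, less than the 360 units limit; a current Annual Exemption Letter is held. But applying paragraph (o): (o) operates — a current Class F Notice is held. Exception (d) does not apply.
Exception (e) requires that the employer holds a current Tier 1 Clearance from the Ostavia Regulator; but the Tier 1 Clearance is not current, so (e) is unavailable.

No — exception (c) applies; Samir's café is not required to maintain a written harassment policy.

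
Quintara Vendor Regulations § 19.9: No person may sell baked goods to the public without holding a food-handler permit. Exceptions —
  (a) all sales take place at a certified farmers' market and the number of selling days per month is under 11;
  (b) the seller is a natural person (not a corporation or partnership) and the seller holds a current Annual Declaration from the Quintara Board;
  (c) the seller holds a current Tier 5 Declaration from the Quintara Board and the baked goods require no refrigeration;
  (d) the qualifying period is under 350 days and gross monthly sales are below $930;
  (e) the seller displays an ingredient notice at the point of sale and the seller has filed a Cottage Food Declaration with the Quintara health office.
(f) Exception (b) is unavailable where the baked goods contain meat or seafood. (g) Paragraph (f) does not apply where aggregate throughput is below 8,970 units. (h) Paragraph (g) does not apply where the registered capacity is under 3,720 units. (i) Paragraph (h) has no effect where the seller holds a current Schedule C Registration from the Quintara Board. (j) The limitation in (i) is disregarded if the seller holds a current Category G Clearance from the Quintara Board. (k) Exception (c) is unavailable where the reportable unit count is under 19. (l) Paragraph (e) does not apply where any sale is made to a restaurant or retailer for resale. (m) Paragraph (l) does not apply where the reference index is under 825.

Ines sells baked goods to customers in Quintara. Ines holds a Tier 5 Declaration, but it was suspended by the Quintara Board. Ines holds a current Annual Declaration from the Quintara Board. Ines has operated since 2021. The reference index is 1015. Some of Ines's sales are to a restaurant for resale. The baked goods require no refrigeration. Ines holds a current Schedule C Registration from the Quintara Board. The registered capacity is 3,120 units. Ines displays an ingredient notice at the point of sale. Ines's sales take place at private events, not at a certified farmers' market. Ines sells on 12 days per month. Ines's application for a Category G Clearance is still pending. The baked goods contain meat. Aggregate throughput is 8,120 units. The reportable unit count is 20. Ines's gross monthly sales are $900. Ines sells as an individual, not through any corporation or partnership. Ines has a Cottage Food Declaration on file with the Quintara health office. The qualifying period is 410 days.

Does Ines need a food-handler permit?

Exception (a) requires that all sales take place at a certified farmers' market; but sales are at private events, not a certified farmers' market, so (a) is unavailable.
Exception (b): the seller is a natural person; a current Annual Declaration is held — every condition holds. Applying paragraphs (f)–(j): (f) would limit (b) — the baked goods contain meat — but (g) sets (f) aside: (g) operates against (f): aggregate throughput is 8,120 units, below the 8,970 units limit. (h) would limit (g) — the registered capacity is 3,120 units, under the 3,720 units limit — but (i) sets (h) aside: (i) is engaged — a current Schedule C Registration is held. (j) is not triggered (no current Category G Clearance is held), so (i) stands. (b) remains available.
Exception (c) fails — no current Tier 5 Declaration is held.
Exception (d) fails — the qualifying period is 410 days, not under 350 days.
All of (e)'s requirements are met (an ingredient notice is displayed; a Cottage Food Declaration is on file). But: (l) operates against (e): some sales are to a restaurant for resale. (m) does not operate here (the reference index is 1,015, not under 825), so (l) stands. So (e) is unavailable.

No — exception (b) applies; Ines is not required to hold a food-handler permit.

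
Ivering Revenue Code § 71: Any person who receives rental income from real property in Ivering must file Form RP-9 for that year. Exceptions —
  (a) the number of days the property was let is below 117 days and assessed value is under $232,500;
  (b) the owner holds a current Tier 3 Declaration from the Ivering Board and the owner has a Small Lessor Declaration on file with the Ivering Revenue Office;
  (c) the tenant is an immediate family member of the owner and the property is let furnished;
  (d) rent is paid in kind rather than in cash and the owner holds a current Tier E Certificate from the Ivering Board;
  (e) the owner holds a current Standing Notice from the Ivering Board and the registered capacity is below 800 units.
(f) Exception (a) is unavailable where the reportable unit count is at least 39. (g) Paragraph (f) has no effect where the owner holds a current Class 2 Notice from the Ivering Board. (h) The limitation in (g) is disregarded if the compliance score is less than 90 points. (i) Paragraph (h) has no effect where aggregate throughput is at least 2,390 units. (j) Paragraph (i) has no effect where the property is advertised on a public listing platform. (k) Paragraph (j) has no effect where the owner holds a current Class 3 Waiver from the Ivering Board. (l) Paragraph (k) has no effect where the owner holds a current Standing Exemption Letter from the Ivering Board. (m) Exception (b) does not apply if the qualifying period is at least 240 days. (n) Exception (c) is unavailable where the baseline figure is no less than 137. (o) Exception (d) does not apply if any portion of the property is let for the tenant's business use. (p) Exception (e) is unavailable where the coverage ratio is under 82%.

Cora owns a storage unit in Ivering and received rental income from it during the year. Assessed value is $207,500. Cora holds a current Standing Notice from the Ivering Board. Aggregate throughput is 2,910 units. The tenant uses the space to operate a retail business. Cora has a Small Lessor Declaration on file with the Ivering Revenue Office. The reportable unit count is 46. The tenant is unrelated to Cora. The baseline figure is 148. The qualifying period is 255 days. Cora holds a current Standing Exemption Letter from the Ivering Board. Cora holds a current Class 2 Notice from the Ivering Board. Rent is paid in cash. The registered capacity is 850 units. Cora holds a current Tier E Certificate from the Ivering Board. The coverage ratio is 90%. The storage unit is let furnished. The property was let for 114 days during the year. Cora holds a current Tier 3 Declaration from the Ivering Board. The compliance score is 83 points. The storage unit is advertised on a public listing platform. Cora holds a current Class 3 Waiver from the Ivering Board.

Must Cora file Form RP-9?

Yes — Cora must file Form RP-9.

All of (a)'s requirements are met (the number of days the property was let is 114 days, below the 117 days limit; assessed value is $207,500, under the $232,500 limit). Turning to paragraphs (f)–(l): (f) operates against (a): the reportable unit count is 46, meeting the 39 threshold. (g) operates (a current Class 2 Notice is held), but is overridden by (h): (h) operates against (g): the compliance score is 83 points, less than the 90 points limit. (i) would limit (h) — aggregate throughput is 2,910 units, meeting the 2,390 units threshold — but (j) sets (i) aside: (j) operates against (i): the property is publicly advertised. (k) would limit (j) — a current Class 3 Waiver is held — but (l) sets (k) aside: (l) is engaged — a current Standing Exemption Letter is held. (a) is therefore removed.
Exception (b): a current Tier 3 Declaration is held; a Small Lessor Declaration is on file — every condition holds. But: (m) operates against (b): the qualifying period is 255 days, meeting the 240 days threshold. Exception (b) does not apply.
Exception (c) does not apply: the tenant is unrelated to the owner.
Exception (d) does not apply: rent is paid in cash.
Exception (e) fails — the registered capacity is 850 units, not below 800 units.
No exception applies. The general rule governs.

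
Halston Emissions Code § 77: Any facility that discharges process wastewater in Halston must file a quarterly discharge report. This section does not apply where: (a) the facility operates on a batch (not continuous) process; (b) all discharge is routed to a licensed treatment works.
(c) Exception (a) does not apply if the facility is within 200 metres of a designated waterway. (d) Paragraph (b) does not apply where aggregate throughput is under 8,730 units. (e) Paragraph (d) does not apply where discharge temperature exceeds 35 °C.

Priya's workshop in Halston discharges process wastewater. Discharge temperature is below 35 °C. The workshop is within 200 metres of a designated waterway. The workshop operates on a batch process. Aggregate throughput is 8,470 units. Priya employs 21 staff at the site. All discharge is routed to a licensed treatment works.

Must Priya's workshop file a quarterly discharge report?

Yes — Priya's workshop must file a quarterly discharge report.

Exception (a)'s conditions are all satisfied: the facility operates on a batch process. But: (c) operates against (a): the workshop is within 200 m of a designated waterway. (a) is therefore removed.
All of (b)'s requirements are met (discharge is routed to a licensed treatment works). But applying paragraphs (d)–(e): (d) operates against (b): aggregate throughput is 8,470 units, under the 8,730 units limit. (e) is not engaged (discharge temperature is below 35 °C), so (d) stands. Exception (b) does not apply.
No exception applies. The general rule governs.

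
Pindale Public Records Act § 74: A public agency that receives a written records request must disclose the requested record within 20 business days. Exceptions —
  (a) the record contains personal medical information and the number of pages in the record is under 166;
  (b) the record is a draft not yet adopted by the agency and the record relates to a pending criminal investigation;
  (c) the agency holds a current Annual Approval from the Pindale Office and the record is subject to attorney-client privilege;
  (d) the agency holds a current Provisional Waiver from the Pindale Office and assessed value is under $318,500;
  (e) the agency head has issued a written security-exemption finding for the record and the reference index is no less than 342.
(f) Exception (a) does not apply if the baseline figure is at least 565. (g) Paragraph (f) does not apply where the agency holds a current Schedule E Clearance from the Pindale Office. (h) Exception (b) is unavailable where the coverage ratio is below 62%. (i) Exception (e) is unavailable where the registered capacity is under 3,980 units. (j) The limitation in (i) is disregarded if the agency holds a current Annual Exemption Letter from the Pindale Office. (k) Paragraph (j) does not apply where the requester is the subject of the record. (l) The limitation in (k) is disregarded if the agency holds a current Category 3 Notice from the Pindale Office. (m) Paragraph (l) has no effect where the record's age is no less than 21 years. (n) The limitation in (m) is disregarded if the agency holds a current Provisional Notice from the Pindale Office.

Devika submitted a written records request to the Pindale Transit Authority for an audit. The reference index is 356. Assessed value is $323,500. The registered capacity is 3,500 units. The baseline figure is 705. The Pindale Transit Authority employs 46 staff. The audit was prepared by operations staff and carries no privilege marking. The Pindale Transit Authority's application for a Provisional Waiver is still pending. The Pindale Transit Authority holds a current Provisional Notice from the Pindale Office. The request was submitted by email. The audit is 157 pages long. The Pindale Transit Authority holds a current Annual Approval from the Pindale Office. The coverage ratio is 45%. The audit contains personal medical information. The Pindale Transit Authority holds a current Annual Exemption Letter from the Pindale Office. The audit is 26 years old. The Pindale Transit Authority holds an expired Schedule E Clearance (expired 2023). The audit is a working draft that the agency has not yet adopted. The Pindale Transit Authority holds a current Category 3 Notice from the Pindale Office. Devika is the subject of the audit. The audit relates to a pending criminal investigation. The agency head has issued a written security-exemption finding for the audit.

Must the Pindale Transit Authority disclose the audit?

All of (a)'s requirements are met (the audit contains personal medical information; the number of pages in the record is 157, under the 166 limit). Turning to paragraphs (f)–(g): (f) applies — the baseline figure is 705, meeting the 565 threshold. (g) is not triggered (the Schedule E Clearance is not current), so (f) stands. Exception (a) does not apply.
Exception (b)'s conditions are all satisfied: the audit is an unadopted draft; the audit relates to a pending investigation. But applying paragraph (h): (h) operates — the coverage ratio is 45%, below the 62% limit. Exception (b) does not apply.
Exception (c) fails — the audit carries no privilege marking.
Exception (d) fails — no current Provisional Waiver is held.
Exception (e) is satisfied on its face — a written security-exemption finding has been issued; the reference index is 356, meeting the 342 threshold. Under paragraphs (i)–(n): (i) would limit (e) — the registered capacity is 3,500 units, under the 3,980 units limit — but (j) sets (i) aside: (j) operates against (i): a current Annual Exemption Letter is held. (k) would limit (j) — Devika is the subject of the audit — but (l) sets (k) aside: (l) operates against (k): a current Category 3 Notice is held. (m) is triggered (the record's age is 26 years, meeting the 21 years threshold), but is displaced by (n): (n) is triggered — a current Provisional Notice is held. (e) remains available.

No — exception (e) applies; the Pindale Transit Authority is not required to disclose the audit.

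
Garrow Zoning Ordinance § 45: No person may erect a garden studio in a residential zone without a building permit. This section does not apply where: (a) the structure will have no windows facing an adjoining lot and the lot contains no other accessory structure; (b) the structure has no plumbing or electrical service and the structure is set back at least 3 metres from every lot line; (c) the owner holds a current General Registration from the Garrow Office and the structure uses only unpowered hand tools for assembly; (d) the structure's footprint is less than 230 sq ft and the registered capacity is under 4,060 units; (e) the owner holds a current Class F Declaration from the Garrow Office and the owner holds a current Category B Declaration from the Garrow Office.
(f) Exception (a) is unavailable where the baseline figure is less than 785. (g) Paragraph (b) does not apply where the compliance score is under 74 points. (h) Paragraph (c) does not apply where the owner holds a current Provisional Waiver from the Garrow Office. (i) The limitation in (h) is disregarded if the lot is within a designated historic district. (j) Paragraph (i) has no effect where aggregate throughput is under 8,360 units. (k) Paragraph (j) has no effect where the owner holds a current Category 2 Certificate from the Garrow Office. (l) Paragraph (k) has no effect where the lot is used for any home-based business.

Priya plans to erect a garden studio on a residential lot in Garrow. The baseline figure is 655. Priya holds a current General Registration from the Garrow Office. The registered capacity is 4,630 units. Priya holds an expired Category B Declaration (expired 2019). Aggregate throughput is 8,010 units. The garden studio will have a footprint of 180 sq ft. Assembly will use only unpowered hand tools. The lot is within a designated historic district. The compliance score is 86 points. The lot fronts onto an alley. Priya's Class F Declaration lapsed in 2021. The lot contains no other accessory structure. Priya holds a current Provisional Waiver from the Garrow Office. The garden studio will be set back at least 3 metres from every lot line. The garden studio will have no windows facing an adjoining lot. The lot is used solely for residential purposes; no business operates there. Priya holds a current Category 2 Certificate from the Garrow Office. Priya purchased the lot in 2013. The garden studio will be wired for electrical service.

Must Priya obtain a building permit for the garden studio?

No — exception (c) applies; Priya does not need a building permit.

Exception (a)'s conditions are all satisfied: no windows face an adjoining lot; the lot has no other accessory structure. Turning to paragraph (f): (f) is engaged — the baseline figure is 655, less than the 785 limit. (a) is therefore removed.
Exception (b) fails — electrical service is planned.
All of (c)'s requirements are met (a current General Registration is held; assembly uses only hand tools). Considering the limiting provisions: (h) is triggered (a current Provisional Waiver is held), but is displaced by (i): (i) operates against (h): the lot is in a historic district. (j) operates (aggregate throughput is 8,010 units, under the 8,360 units limit), but is displaced by (k): (k) operates against (j): a current Category 2 Certificate is held. (l) does not operate here (the lot is solely residential), so (k) stands. Exception (c) stands.
Exception (d) fails — the registered capacity is 4,630 units, not under 4,060 units.
Exception (e) requires that the owner holds a current Class F Declaration from the Garrow Office; but the Class F Declaration is not current, so (e) is unavailable.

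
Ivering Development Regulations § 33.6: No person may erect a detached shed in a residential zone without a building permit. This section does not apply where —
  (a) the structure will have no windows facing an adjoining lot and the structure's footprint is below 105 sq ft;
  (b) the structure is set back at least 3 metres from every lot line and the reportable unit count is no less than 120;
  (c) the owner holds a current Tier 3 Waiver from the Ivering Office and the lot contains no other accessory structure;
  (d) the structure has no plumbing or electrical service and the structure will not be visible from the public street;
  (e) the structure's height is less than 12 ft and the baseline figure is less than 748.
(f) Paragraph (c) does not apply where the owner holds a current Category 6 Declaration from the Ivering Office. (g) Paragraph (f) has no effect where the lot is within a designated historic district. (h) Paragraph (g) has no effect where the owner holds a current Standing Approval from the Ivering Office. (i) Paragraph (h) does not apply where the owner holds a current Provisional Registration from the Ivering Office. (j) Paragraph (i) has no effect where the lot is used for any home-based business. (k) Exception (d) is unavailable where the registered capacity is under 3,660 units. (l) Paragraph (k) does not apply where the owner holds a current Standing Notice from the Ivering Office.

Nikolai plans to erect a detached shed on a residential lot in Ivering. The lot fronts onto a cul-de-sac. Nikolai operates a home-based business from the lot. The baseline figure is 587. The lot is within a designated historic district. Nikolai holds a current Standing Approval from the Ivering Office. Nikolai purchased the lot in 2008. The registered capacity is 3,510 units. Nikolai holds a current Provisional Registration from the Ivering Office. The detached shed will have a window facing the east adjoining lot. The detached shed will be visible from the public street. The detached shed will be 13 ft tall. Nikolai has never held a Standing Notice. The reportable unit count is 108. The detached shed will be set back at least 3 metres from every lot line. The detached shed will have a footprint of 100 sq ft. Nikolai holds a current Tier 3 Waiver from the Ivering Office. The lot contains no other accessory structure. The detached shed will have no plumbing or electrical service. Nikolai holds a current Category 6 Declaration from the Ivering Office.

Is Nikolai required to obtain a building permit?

Exception (a) does not apply: a window faces an adjoining lot.
Exception (b) does not apply: the reportable unit count is 108, short of 120.
All of (c)'s requirements are met (a current Tier 3 Waiver is held; the lot has no other accessory structure). Turning to paragraphs (f)–(j): (f) operates against (c): a current Category 6 Declaration is held. (g) is engaged (the lot is in a historic district), but is set aside by (h): (h) operates against (g): a current Standing Approval is held. (i) is engaged (a current Provisional Registration is held), but yields to (j): (j) is engaged — a home-based business operates on the lot. Exception (c) does not apply.
Exception (d) requires that the structure will not be visible from the public street; but the structure will be visible from the street, so (d) is unavailable.
Exception (e) fails — the structure's height is 13 ft, not less than 12 ft.
No exception applies. The general rule governs.

Yes — Nikolai must obtain a building permit.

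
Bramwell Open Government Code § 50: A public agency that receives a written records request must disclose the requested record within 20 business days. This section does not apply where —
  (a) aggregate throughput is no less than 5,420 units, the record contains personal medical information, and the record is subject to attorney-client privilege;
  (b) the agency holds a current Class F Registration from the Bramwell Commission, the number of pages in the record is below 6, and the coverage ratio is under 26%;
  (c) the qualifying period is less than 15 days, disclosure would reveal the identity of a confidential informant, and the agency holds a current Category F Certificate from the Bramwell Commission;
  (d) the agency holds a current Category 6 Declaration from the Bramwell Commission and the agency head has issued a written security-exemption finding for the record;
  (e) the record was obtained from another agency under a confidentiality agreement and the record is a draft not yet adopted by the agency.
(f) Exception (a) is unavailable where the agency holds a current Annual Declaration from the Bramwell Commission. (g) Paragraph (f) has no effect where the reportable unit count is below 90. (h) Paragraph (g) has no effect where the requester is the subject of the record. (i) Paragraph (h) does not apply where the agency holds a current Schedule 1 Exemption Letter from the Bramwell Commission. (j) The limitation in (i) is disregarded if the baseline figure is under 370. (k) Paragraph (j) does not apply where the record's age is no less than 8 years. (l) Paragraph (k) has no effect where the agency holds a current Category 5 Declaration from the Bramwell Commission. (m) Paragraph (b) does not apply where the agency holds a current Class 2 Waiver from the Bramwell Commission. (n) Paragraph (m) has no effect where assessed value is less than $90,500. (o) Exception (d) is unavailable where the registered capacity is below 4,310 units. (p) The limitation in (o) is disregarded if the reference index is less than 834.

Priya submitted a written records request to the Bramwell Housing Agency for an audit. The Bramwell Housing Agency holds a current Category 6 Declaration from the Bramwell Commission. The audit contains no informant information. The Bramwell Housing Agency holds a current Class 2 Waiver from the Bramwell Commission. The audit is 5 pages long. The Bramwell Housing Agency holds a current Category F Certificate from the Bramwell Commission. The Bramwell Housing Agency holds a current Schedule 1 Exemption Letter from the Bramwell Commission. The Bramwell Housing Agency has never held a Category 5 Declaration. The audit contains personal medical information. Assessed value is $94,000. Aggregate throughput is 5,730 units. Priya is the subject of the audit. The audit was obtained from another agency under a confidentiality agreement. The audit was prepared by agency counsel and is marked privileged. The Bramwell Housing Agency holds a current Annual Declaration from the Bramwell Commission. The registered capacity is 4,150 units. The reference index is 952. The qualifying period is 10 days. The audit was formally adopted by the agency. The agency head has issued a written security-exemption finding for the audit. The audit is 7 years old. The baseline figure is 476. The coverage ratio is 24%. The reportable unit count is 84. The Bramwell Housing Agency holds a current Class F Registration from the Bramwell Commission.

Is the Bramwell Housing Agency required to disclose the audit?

Exception (a): aggregate throughput is 5,730 units, meeting the 5,420 units threshold; the audit contains personal medical information; the audit is privileged — every condition holds. Under paragraphs (f)–(l): (f) would limit (a) — a current Annual Declaration is held — but (g) sets (f) aside: (g) is engaged — the reportable unit count is 84, below the 90 limit. (h) would limit (g) — Priya is the subject of the audit — but (i) sets (h) aside: (i) is triggered — a current Schedule 1 Exemption Letter is held. (j), which would lift (i), is not triggered — the baseline figure is 476, not under 370. So (a) applies.
All of (b)'s requirements are met (a current Class F Registration is held; the number of pages in the record is 5, below the 6 limit; the coverage ratio is 24%, under the 26% limit). However, paragraphs (m)–(n) must be considered: (m) is engaged — a current Class 2 Waiver is held. (n), which would lift (m), is not engaged — assessed value is $94,000, not less than $90,500. Exception (b) does not apply.
Exception (c) does not apply: the audit contains no informant information.
All of (d)'s requirements are met (a current Category 6 Declaration is held; a written security-exemption finding has been issued). But applying paragraphs (o)–(p): (o) is triggered — the registered capacity is 4,150 units, below the 4,310 units limit. (p), which would lift (o), does not operate here — the reference index is 952, not less than 834. (d) is therefore removed.
Exception (e) requires that the record is a draft not yet adopted by the agency; but the audit has been formally adopted, so (e) is unavailable.

No — exception (a) applies; the Bramwell Housing Agency is not required to disclose the audit.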